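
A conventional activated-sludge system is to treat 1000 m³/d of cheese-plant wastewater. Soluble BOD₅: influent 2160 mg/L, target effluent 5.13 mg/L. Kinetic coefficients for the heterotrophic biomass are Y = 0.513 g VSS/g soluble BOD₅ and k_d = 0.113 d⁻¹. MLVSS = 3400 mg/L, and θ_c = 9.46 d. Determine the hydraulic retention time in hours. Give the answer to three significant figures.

τ ≈ 35.7 h

Steady-state biomass mass balance: V·X·(1 + k_d·θ_c) = Y·Q·(S₀ − S)·θ_c, so V = 0.513 × 1000 × (2160 − 5.13) × 9.46 / [3400 × (1 + 0.113 × 9.46)] = 1.05×10^7 / 7035 = 1487 m³.
HRT = V/Q = 1487 m³ / 1000 m³·d⁻¹ = 1.487 d × 24 = 35.68 h.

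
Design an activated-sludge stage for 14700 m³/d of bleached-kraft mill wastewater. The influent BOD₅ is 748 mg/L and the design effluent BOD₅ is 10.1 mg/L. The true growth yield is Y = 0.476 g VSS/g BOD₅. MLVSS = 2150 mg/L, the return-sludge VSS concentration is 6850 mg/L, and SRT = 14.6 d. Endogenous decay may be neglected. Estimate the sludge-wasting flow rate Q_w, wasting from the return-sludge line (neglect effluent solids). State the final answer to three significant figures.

Q_w ≈ 754 m³/d

V·X = Y·Q·ΔS·θ_c gives V = 0.476 × 14700 × (748 − 10.1) × 14.6 / 2150 = 35062 m³.
θ_c = V·X/(Q_w·X_r) when wasting from the recycle, so Q_w = V·X/(θ_c·X_r) = 35062 × 2150 / (14.6 × 6850) = 753.8 m³/d.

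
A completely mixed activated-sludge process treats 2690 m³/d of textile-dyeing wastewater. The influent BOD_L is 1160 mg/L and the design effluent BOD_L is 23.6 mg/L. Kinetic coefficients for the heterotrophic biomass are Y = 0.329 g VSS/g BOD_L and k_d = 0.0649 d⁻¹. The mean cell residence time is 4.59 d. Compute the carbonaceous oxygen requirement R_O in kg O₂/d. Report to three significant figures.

R_O ≈ 1960 kg O₂/d

Correct the yield for decay: Y_obs = Y/(1 + k_d θ_c) = 0.329 / (1 + 0.0649 × 4.59) = 0.329 / 1.298 = 0.2535.
Mass of BOD_L removed per day: Q(S₀ − S) = 2690 × 1136 g/m³ = 3057 kg/d.
Biomass synthesised: P_X = Y_obs × 3057 = 774.9 kg VSS/d.
Carbonaceous O₂ demand = substrate oxidised − cell-mass equivalent = 3057 − 1.42 × 774.9 = 1957 kg O₂/d.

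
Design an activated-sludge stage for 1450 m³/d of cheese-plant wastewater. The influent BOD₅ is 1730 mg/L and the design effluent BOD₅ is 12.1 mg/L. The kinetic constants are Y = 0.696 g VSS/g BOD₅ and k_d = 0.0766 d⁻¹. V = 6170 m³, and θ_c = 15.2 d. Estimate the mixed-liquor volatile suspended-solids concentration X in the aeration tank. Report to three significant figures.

X = Y·Q·ΔS·θ_c / [V·(1 + k_d θ_c)] = 0.696 × 1450 × (1730 − 12.1) × 15.2 / [6170 × (1 + 0.0766 × 15.2)] = 1973 mg/L.

X ≈ 1970 mg/L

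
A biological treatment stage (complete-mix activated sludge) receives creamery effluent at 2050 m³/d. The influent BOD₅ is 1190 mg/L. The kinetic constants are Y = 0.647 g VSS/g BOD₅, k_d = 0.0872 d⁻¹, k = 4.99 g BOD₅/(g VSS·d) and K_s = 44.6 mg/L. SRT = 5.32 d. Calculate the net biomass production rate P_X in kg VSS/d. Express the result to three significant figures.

From the Monod/SRT balance for a CMAS, S = K_s·(1+k_d θ_c)/[θ_c·(Y k − k_d) − 1] = 44.6 × (1 + 0.0872 × 5.32) / [5.32 × (0.647 × 4.99 − 0.0872) − 1] = 65.29 / 15.71 = 4.155 mg/L.
Correct the yield for decay: Y_obs = Y/(1 + k_d θ_c) = 0.647 / (1 + 0.0872 × 5.32) = 0.647 / 1.464 = 0.4420.
Q·(S₀ − S) = 2050 × (1190 − 4.16) × 10⁻³ = 2431 kg/d removed.
So the net sludge growth is P_X = 0.4420 × 2431 = 1074 kg VSS/d.

P_X ≈ 1070 kg VSS/d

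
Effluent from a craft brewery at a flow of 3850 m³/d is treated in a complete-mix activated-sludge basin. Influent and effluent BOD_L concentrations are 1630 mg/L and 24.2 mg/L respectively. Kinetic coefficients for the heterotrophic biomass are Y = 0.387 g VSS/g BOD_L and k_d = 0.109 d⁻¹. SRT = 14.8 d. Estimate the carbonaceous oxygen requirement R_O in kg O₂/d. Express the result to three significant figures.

Correct the yield for decay: Y_obs = Y/(1 + k_d θ_c) = 0.387 / (1 + 0.109 × 14.8) = 0.387 / 2.613 = 0.1481.
Mass of BOD_L removed per day: Q(S₀ − S) = 3850 × 1606 g/m³ = 6182 kg/d.
P_X = Y_obs·Q·(S₀ − S) = 0.1481 × 6182 = 915.6 kg VSS/d.
Carbonaceous O₂ demand = substrate oxidised − cell-mass equivalent = 6182 − 1.42 × 915.6 = 4882 kg O₂/d.

R_O ≈ 4880 kg O₂/d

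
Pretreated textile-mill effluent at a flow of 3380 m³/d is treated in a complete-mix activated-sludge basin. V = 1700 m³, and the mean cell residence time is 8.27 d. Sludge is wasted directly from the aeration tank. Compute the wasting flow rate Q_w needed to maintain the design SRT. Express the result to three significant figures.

Q_w ≈ 206 m³/d

Wasting from the aeration tank: Q_w = V / θ_c = 1700 / 8.27 = 205.6 m³/d.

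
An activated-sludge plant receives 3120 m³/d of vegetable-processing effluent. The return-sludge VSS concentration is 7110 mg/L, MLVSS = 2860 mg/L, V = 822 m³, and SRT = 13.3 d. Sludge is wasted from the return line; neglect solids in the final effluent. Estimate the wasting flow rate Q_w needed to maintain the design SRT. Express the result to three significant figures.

θ_c = V·X/(Q_w·X_r) when wasting from the recycle, so Q_w = V·X/(θ_c·X_r) = 822.0 × 2860 / (13.3 × 7110) = 24.86 m³/d.

Q_w ≈ 24.9 m³/d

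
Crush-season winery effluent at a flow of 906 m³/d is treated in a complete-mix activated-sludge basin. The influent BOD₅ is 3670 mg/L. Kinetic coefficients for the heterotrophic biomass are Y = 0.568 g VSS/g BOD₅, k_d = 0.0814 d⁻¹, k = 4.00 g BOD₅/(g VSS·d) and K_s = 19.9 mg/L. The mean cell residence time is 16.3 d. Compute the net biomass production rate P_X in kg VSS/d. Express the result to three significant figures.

P_X ≈ 811 kg VSS/d

From the Monod/SRT balance for a CMAS, S = K_s·(1+k_d θ_c)/[θ_c·(Y k − k_d) − 1] = 19.9 × (1 + 0.0814 × 16.3) / [16.3 × (0.568 × 4.00 − 0.0814) − 1] = 46.30 / 34.71 = 1.334 mg/L.
The observed yield is Y_obs = Y/(1 + k_d·θ_c) = 0.568 / (1 + 0.0814 × 16.3) = 0.568 / 2.327 = 0.2441 g VSS per g BOD₅ removed.
ΔS = 3670 − 1.33 = 3669 mg/L, so the substrate removal rate is 906 × 3669/1000 = 3324 kg BOD₅/d.
Biomass produced: P_X = Y_obs·Q·ΔS = 0.2441 × 3324 ≈ 811.4 kg VSS/d.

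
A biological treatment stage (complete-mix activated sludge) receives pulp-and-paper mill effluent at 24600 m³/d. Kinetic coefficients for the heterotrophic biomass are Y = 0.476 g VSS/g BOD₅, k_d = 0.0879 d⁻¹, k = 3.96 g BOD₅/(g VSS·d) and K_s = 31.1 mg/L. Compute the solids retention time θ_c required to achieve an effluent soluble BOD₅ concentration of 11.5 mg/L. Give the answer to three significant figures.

θ_c ≈ 2.38 d

Specific growth rate at S = 11.5 mg/L: μ = YkS/(K_s+S) = 0.476·3.96·11.5/(31.1+11.5) = 0.5089 d⁻¹.
1/θ_c = 0.5089 − 0.0879 = 0.4210 d⁻¹, so θ_c = 2.376 d.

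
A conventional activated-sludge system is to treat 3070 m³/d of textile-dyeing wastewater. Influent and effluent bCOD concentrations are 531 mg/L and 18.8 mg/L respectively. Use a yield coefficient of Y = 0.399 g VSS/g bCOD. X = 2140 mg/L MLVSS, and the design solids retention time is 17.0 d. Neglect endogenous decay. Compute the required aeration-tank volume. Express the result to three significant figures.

V ≈ 4980 m³

With k_d = 0 the design equation reduces to V = Y Q (S₀−S) θ_c / X = 0.399 × 3070 × (531 − 18.8) × 17.0 / 2140 = 4984 m³.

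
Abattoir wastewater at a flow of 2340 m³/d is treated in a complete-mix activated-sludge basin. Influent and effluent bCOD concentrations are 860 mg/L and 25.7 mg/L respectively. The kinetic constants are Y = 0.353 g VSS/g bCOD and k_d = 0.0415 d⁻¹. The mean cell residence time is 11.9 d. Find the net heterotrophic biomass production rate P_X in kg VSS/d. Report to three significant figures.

Y_obs = Y / (1 + k_d θ_c) = 0.353 / (1 + 0.0415 × 11.9) = 0.353 / 1.494 = 0.2363.
Mass of bCOD removed per day: Q(S₀ − S) = 2340 × 834.3 g/m³ = 1952 kg/d.
Biomass produced: P_X = Y_obs·Q·ΔS = 0.2363 × 1952 ≈ 461.3 kg VSS/d.

P_X ≈ 461 kg VSS/d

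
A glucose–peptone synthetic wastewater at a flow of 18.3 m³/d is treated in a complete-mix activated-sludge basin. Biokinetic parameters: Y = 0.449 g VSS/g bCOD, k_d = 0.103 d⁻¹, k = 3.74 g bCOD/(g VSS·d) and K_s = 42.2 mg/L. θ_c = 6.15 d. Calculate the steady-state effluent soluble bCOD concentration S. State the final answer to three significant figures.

S ≈ 7.93 mg/L

From the Monod/SRT balance for a CMAS, S = K_s·(1+k_d θ_c)/[θ_c·(Y k − k_d) − 1] = 42.2 × (1 + 0.103 × 6.15) / [6.15 × (0.449 × 3.74 − 0.103) − 1] = 68.93 / 8.694 = 7.929 mg/L.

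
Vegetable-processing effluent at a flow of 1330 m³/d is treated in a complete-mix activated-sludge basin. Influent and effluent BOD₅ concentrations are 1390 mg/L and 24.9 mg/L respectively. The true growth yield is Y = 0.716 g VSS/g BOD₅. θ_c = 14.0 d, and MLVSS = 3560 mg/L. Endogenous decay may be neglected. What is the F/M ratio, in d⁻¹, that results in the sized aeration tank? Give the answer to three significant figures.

F/M ≈ 0.102 d⁻¹

Biomass mass balance (decay neglected): V·X = Y·Q·(S₀ − S)·θ_c, so V = 0.716 × 1330 × (1390 − 24.9) × 14.0 / 3560 = 5112 m³.
Food-to-microorganism ratio F/M = Q S₀ / (V X) = 1330 × 1390 / (5112 × 3560) = 0.1016 d⁻¹.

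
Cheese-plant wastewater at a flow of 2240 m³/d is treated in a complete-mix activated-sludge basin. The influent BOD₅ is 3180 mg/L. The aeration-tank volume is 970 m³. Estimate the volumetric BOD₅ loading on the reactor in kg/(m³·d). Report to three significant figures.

L_v ≈ 7.34 kg BOD₅/(m³·d)

Applied BOD₅ load per unit volume = Q·S₀/V = (2240 × 3180/1000)/970.0 = 7.344 kg BOD₅·m⁻³·d⁻¹.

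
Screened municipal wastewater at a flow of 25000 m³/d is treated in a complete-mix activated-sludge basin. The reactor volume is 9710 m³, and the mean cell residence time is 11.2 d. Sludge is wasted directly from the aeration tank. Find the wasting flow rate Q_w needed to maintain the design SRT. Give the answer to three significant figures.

Q_w ≈ 867 m³/d

With mixed-liquor wasting, θ_c = V/Q_w, so Q_w = V/θ_c = 9710/11.2 = 867.0 m³/d.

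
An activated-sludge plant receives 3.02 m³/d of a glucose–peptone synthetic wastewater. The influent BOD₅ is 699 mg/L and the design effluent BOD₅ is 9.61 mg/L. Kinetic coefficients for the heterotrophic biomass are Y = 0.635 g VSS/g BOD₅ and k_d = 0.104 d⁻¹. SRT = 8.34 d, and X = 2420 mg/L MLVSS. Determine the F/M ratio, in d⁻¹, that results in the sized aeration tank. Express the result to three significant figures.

Rearranging the biomass balance for a CMAS with decay, V = Y·Q·ΔS·θ_c / [X·(1+k_d θ_c)] = 0.635 × 3.02 × (699 − 9.61) × 8.34 / [2420 × (1 + 0.104 × 8.34)] = 1.1×10^4 / 4519 = 2.440 m³.
Food-to-microorganism ratio F/M = Q S₀ / (V X) = 3.02 × 699 / (2.440 × 2420) = 0.3575 d⁻¹.

F/M ≈ 0.358 d⁻¹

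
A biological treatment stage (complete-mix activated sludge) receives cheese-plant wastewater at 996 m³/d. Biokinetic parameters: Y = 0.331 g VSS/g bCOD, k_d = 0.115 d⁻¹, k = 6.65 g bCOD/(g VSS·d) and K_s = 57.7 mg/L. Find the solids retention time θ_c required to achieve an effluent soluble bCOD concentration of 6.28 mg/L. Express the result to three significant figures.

θ_c ≈ 9.90 d

Specific growth rate at S = 6.28 mg/L: μ = YkS/(K_s+S) = 0.331·6.65·6.28/(57.7+6.28) = 0.2161 d⁻¹.
θ_c = 1/(μ − k_d) = 1/(0.2161 − 0.115) = 1/0.1011 = 9.896 d.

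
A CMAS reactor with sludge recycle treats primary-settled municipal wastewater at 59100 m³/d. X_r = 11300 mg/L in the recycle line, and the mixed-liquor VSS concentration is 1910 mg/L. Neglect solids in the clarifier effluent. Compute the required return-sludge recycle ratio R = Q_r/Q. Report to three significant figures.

R ≈ 0.203

Solids balance on the clarifier gives (1+R)X = R·X_r, so R = X/(X_r − X) = 1910 / (11300 − 1910) = 0.2034.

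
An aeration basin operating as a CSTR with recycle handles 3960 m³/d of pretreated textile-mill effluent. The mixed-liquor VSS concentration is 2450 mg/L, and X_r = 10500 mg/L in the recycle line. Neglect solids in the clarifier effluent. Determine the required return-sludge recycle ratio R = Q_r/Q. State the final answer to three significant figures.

R ≈ 0.304

Mass balance around the secondary clarifier (neglecting effluent solids): R = X / (X_r − X) = 2450 / (10500 − 2450) = 0.3043.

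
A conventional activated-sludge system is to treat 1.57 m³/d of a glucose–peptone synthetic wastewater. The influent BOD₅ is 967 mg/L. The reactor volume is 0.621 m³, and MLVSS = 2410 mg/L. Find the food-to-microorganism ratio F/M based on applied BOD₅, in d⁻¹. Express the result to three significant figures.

F/M = applied load / biomass = Q·S₀/(V·X) = 1.57 × 967 / (0.6210 × 2410) = 1.014 d⁻¹.

F/M ≈ 1.01 d⁻¹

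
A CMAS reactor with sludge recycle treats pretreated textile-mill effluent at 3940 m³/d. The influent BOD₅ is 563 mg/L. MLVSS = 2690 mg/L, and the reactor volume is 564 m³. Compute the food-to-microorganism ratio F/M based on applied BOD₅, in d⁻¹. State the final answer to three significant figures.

F/M = Q·S₀ / (V·X) = 3940 × 563 / (564.0 × 2690) = 1.462 g BOD₅·(g VSS·d)⁻¹.

F/M ≈ 1.46 d⁻¹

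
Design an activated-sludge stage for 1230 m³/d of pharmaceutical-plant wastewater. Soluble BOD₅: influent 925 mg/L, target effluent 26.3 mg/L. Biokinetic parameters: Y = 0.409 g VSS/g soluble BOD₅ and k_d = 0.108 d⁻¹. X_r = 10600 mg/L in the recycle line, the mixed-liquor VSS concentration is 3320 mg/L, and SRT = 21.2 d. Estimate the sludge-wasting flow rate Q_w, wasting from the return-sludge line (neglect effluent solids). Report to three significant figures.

Q_w ≈ 13.0 m³/d

Steady-state biomass mass balance: V·X·(1 + k_d·θ_c) = Y·Q·(S₀ − S)·θ_c, so V = 0.409 × 1230 × (925 − 26.3) × 21.2 / [3320 × (1 + 0.108 × 21.2)] = 9.58×10^6 / 10921 = 877.6 m³.
Q_w = (V·X)/(θ_c X_r) = 877.6 × 3320 / (21.2 × 10600) = 12.97 m³/d.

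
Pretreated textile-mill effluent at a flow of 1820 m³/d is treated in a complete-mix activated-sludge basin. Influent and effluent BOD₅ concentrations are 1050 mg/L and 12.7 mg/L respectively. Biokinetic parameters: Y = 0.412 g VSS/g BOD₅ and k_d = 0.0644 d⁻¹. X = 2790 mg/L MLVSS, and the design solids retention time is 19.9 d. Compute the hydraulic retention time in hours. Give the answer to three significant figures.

From the SRT design equation V = Y Q (S₀−S) θ_c / [X (1 + k_d θ_c)] = 0.412 × 1820 × (1050 − 12.7) × 19.9 / [2790 × (1 + 0.0644 × 19.9)] = 1.55×10^7 / 6366 = 2432 m³.
Hydraulic retention time τ = V/Q = 2432 / 1820 = 1.336 d = 32.06 h.

τ ≈ 32.1 h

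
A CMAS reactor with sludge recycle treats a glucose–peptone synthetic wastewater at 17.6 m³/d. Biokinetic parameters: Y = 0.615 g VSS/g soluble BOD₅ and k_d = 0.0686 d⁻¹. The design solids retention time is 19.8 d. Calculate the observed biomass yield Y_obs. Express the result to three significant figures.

Y_obs ≈ 0.261 g VSS/g soluble BOD₅

Y_obs = Y / (1 + k_d θ_c) = 0.615 / (1 + 0.0686 × 19.8) = 0.615 / 2.358 = 0.2608.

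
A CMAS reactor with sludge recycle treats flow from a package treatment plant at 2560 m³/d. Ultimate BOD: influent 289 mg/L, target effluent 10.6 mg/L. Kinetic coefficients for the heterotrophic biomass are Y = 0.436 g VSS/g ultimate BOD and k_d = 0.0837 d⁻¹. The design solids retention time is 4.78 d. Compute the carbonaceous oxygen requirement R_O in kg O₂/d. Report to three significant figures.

The observed yield is Y_obs = Y/(1 + k_d·θ_c) = 0.436 / (1 + 0.0837 × 4.78) = 0.436 / 1.400 = 0.3114 g VSS per g ultimate BOD removed.
Mass of ultimate BOD removed per day: Q(S₀ − S) = 2560 × 278.4 g/m³ = 712.7 kg/d.
Net sludge production P_X = 0.3114 × 712.7 = 221.9 kg VSS/d.
Carbonaceous O₂ demand = substrate oxidised − cell-mass equivalent = 712.7 − 1.42 × 221.9 = 397.5 kg O₂/d.

R_O ≈ 398 kg O₂/d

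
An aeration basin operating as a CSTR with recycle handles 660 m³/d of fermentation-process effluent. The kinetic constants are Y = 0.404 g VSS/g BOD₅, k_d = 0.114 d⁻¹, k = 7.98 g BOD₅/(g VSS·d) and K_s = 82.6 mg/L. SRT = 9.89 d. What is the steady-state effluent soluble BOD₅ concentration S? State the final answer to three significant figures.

From the Monod/SRT balance for a CMAS, S = K_s·(1+k_d θ_c)/[θ_c·(Y k − k_d) − 1] = 82.6 × (1 + 0.114 × 9.89) / [9.89 × (0.404 × 7.98 − 0.114) − 1] = 175.7 / 29.76 = 5.905 mg/L.

S ≈ 5.91 mg/L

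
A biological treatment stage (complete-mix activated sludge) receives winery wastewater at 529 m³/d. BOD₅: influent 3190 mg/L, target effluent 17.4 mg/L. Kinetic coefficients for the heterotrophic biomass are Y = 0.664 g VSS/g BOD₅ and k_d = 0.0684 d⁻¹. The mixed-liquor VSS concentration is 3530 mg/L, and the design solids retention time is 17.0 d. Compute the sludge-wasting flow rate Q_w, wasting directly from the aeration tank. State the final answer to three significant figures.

Q_w ≈ 146 m³/d

Rearranging the biomass balance for a CMAS with decay, V = Y·Q·ΔS·θ_c / [X·(1+k_d θ_c)] = 0.664 × 529 × (3190 − 17.4) × 17.0 / [3530 × (1 + 0.0684 × 17.0)] = 1.89×10^7 / 7635 = 2481 m³.
For wasting at MLVSS concentration, Q_w = V/θ_c = 2481/17.0 = 146.0 m³/d.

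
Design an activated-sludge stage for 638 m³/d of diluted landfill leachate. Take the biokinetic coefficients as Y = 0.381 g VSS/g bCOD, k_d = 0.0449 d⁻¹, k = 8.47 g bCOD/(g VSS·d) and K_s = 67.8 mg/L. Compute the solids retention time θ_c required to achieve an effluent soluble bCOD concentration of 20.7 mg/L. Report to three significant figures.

θ_c ≈ 1.41 d

At the target effluent, Y k S/(K_s+S) = 0.381×8.47×20.7/88.50 = 0.7548 d⁻¹.
Then 1/θ_c = μ − k_d = 0.7548 − 0.0449 = 0.7099 d⁻¹, giving θ_c = 1.409 d.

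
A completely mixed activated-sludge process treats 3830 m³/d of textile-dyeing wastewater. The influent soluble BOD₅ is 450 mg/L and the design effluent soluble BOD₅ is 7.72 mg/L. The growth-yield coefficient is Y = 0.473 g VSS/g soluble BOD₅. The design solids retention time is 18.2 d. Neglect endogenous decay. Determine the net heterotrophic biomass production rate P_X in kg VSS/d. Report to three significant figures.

P_X ≈ 801 kg VSS/d

Since k_d ≈ 0, Y_obs = Y = 0.473 g VSS/g soluble BOD₅.
Q·(S₀ − S) = 3830 × (450 − 7.72) × 10⁻³ = 1694 kg/d removed.
Biomass produced: P_X = Y_obs·Q·ΔS = 0.4730 × 1694 ≈ 801.2 kg VSS/d.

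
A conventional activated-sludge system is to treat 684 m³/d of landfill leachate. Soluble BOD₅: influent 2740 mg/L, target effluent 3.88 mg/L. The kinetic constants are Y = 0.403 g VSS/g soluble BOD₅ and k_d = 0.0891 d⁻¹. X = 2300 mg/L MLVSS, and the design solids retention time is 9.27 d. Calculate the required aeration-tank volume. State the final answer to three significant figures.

From the SRT design equation V = Y Q (S₀−S) θ_c / [X (1 + k_d θ_c)] = 0.403 × 684 × (2740 − 3.88) × 9.27 / [2300 × (1 + 0.0891 × 9.27)] = 6.99×10^6 / 4200 = 1665 m³.

V ≈ 1660 m³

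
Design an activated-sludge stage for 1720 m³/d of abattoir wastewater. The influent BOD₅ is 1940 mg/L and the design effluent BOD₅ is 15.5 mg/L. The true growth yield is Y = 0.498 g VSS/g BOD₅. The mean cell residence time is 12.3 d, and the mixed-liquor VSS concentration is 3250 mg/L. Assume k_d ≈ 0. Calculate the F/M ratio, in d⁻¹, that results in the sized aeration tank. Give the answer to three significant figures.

With k_d = 0 the design equation reduces to V = Y Q (S₀−S) θ_c / X = 0.498 × 1720 × (1940 − 15.5) × 12.3 / 3250 = 6239 m³.
Food-to-microorganism ratio F/M = Q S₀ / (V X) = 1720 × 1940 / (6239 × 3250) = 0.1646 d⁻¹.

F/M ≈ 0.165 d⁻¹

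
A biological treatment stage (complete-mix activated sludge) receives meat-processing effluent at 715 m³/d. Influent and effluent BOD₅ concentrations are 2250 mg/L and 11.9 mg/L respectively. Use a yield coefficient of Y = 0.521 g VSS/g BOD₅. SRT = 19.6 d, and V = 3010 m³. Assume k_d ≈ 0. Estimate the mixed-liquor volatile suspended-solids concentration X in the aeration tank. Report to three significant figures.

X ≈ 5430 mg/L

X = Y·Q·ΔS·θ_c / V = 0.521 × 715 × (2250 − 11.9) × 19.6 / 3010 = 5429 mg/L.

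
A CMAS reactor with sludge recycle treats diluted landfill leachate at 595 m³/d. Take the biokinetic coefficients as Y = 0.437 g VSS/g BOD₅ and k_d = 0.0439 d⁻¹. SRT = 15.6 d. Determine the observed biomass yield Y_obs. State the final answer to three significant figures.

Observed yield with endogenous decay: Y_obs = Y / (1 + k_d·θ_c) = 0.437 / (1 + 0.0439 × 15.6) = 0.437 / 1.685 = 0.2594 g VSS/g BOD₅.

Y_obs ≈ 0.259 g VSS/g BOD₅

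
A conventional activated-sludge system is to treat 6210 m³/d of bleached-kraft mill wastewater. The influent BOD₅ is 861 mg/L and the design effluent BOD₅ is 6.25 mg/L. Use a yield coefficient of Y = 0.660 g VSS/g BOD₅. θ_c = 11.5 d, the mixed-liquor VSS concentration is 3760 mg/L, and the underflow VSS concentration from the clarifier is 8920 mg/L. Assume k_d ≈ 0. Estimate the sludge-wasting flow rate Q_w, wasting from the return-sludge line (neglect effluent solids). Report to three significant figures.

Q_w ≈ 393 m³/d

Biomass mass balance (decay neglected): V·X = Y·Q·(S₀ − S)·θ_c, so V = 0.660 × 6210 × (861 − 6.25) × 11.5 / 3760 = 10715 m³.
Q_w = (V·X)/(θ_c X_r) = 10715 × 3760 / (11.5 × 8920) = 392.7 m³/d.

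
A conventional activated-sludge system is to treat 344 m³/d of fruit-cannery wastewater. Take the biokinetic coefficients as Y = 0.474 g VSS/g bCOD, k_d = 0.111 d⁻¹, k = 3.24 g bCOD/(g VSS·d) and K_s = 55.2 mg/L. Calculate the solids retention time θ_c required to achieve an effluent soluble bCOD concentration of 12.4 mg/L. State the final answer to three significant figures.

At the target effluent, Y k S/(K_s+S) = 0.474×3.24×12.4/67.60 = 0.2817 d⁻¹.
1/θ_c = 0.2817 − 0.111 = 0.1707 d⁻¹, so θ_c = 5.858 d.

θ_c ≈ 5.86 d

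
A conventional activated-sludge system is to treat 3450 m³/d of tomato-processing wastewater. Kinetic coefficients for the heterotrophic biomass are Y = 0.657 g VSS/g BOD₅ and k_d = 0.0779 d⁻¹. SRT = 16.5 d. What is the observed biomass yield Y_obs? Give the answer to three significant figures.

Y_obs = Y / (1 + k_d θ_c) = 0.657 / (1 + 0.0779 × 16.5) = 0.657 / 2.285 = 0.2875.

Y_obs ≈ 0.287 g VSS/g BOD₅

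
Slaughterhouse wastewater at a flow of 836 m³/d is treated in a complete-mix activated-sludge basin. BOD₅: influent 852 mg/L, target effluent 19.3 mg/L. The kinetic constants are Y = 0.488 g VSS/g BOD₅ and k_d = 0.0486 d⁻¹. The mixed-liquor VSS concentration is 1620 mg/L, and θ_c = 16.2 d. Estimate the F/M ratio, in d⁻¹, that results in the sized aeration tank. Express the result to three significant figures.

From the SRT design equation V = Y Q (S₀−S) θ_c / [X (1 + k_d θ_c)] = 0.488 × 836 × (852 − 19.3) × 16.2 / [1620 × (1 + 0.0486 × 16.2)] = 5.5×10^6 / 2895 = 1901 m³.
Food-to-microorganism ratio F/M = Q S₀ / (V X) = 836 × 852 / (1901 × 1620) = 0.2313 d⁻¹.

F/M ≈ 0.231 d⁻¹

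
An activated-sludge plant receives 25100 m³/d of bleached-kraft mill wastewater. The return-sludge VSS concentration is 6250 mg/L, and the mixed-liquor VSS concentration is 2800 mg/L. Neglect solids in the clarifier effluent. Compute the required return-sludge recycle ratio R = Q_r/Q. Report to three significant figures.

R ≈ 0.812

R = Q_r/Q = X/(X_r − X) = 2800 / (6250 − 2800) = 0.8116.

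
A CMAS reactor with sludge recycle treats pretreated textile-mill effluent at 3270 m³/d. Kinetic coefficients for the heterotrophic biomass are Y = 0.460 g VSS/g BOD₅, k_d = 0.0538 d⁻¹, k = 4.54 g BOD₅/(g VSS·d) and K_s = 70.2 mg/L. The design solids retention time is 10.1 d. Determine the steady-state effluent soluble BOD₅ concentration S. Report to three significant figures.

S ≈ 5.54 mg/L

Effluent substrate depends only on kinetics and SRT: S = K_s(1 + k_d θ_c) / [θ_c(Yk − k_d) − 1] = 70.2 × (1 + 0.0538 × 10.1) / [10.1 × (0.460 × 4.54 − 0.0538) − 1] = 108.3 / 19.55 = 5.542 mg/L.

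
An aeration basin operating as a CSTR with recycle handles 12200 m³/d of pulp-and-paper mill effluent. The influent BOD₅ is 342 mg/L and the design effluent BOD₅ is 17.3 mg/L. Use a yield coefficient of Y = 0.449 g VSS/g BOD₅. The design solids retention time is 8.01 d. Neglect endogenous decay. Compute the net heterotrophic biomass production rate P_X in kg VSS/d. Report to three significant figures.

Since k_d ≈ 0, Y_obs = Y = 0.449 g VSS/g BOD₅.
ΔS = 342 − 17.3 = 324.7 mg/L, so the substrate removal rate is 12200 × 324.7/1000 = 3961 kg BOD₅/d.
Biomass produced: P_X = Y_obs·Q·ΔS = 0.4490 × 3961 ≈ 1779 kg VSS/d.

P_X ≈ 1780 kg VSS/d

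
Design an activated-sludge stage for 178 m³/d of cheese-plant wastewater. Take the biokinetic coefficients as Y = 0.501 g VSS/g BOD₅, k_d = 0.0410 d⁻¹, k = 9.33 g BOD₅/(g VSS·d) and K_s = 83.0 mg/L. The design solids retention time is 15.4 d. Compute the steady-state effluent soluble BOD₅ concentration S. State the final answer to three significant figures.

S ≈ 1.92 mg/L

From the Monod/SRT balance for a CMAS, S = K_s·(1+k_d θ_c)/[θ_c·(Y k − k_d) − 1] = 83.0 × (1 + 0.0410 × 15.4) / [15.4 × (0.501 × 9.33 − 0.0410) − 1] = 135.4 / 70.35 = 1.925 mg/L.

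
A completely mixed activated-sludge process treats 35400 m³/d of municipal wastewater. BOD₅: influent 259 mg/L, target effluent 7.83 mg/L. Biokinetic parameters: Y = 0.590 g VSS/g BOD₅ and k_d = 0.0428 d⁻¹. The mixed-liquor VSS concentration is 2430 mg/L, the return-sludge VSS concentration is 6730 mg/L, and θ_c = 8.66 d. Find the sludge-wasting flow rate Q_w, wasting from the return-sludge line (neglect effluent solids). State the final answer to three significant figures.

Rearranging the biomass balance for a CMAS with decay, V = Y·Q·ΔS·θ_c / [X·(1+k_d θ_c)] = 0.590 × 35400 × (259 − 7.83) × 8.66 / [2430 × (1 + 0.0428 × 8.66)] = 4.54×10^7 / 3331 = 13640 m³.
θ_c = V·X/(Q_w·X_r) when wasting from the recycle, so Q_w = V·X/(θ_c·X_r) = 13640 × 2430 / (8.66 × 6730) = 568.7 m³/d.

Q_w ≈ 569 m³/d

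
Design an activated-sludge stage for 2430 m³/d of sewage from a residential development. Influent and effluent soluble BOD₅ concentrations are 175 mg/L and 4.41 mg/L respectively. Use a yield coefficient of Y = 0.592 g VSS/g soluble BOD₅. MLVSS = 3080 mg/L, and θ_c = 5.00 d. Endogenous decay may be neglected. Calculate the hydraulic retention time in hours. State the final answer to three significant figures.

τ ≈ 3.93 h

With k_d = 0 the design equation reduces to V = Y Q (S₀−S) θ_c / X = 0.592 × 2430 × (175 − 4.41) × 5.00 / 3080 = 398.4 m³.
τ = V/Q = 398.4/2430 = 0.1639 d, or 3.935 h.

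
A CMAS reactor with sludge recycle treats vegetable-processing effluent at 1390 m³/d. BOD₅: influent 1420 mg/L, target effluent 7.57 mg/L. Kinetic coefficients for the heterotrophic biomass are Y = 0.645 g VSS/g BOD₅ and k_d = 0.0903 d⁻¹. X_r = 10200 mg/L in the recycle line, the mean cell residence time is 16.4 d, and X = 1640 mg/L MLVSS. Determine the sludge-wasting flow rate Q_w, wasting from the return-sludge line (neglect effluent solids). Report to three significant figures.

From the SRT design equation V = Y Q (S₀−S) θ_c / [X (1 + k_d θ_c)] = 0.645 × 1390 × (1420 − 7.57) × 16.4 / [1640 × (1 + 0.0903 × 16.4)] = 2.08×10^7 / 4069 = 5104 m³.
θ_c = V·X/(Q_w·X_r) when wasting from the recycle, so Q_w = V·X/(θ_c·X_r) = 5104 × 1640 / (16.4 × 10200) = 50.04 m³/d.

Q_w ≈ 50.0 m³/d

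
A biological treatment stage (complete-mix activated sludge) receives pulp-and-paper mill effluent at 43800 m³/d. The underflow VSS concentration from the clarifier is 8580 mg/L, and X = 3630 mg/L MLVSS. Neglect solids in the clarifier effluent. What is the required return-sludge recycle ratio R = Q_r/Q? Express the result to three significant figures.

Solids balance on the clarifier gives (1+R)X = R·X_r, so R = X/(X_r − X) = 3630 / (8580 − 3630) = 0.7333.

R ≈ 0.733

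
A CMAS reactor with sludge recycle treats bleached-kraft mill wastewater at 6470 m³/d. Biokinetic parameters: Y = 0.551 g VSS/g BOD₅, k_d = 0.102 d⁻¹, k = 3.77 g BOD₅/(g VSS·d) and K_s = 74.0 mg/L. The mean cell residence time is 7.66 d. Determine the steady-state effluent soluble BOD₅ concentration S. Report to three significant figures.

S ≈ 9.33 mg/L

Effluent substrate depends only on kinetics and SRT: S = K_s(1 + k_d θ_c) / [θ_c(Yk − k_d) − 1] = 74.0 × (1 + 0.102 × 7.66) / [7.66 × (0.551 × 3.77 − 0.102) − 1] = 131.8 / 14.13 = 9.329 mg/L.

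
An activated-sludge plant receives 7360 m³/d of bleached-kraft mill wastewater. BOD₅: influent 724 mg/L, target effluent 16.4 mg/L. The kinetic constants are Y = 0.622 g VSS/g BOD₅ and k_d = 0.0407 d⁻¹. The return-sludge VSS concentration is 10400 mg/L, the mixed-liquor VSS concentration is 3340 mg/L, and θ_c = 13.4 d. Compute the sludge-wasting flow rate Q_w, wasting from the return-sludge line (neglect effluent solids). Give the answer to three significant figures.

Q_w ≈ 202 m³/d

From the SRT design equation V = Y Q (S₀−S) θ_c / [X (1 + k_d θ_c)] = 0.622 × 7360 × (724 − 16.4) × 13.4 / [3340 × (1 + 0.0407 × 13.4)] = 4.34×10^7 / 5162 = 8410 m³.
Wasting from the return line (neglecting effluent solids): Q_w = V·X / (θ_c·X_r) = 8410 × 3340 / (13.4 × 10400) = 201.6 m³/d.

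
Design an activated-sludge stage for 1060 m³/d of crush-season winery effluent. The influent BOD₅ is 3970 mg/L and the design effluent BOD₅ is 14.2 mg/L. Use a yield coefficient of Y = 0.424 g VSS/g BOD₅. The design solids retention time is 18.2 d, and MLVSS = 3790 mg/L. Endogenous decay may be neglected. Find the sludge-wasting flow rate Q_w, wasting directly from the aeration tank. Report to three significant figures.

With k_d = 0 the design equation reduces to V = Y Q (S₀−S) θ_c / X = 0.424 × 1060 × (3970 − 14.2) × 18.2 / 3790 = 8538 m³.
Wasting from the aeration tank: Q_w = V / θ_c = 8538 / 18.2 = 469.1 m³/d.

Q_w ≈ 469 m³/d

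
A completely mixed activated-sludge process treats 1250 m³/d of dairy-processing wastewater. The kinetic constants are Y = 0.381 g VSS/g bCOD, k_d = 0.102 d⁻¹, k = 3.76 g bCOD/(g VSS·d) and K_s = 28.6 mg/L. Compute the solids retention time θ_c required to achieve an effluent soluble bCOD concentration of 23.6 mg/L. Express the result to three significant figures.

θ_c ≈ 1.83 d

Specific growth rate at S = 23.6 mg/L: μ = YkS/(K_s+S) = 0.381·3.76·23.6/(28.6+23.6) = 0.6477 d⁻¹.
1/θ_c = 0.6477 − 0.102 = 0.5457 d⁻¹, so θ_c = 1.833 d.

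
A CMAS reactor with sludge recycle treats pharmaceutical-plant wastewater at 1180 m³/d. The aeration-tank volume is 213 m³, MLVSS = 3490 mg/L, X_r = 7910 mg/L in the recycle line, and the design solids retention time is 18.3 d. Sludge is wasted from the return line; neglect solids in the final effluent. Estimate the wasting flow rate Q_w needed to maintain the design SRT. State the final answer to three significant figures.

Wasting from the return line (neglecting effluent solids): Q_w = V·X / (θ_c·X_r) = 213.0 × 3490 / (18.3 × 7910) = 5.135 m³/d.

Q_w ≈ 5.14 m³/d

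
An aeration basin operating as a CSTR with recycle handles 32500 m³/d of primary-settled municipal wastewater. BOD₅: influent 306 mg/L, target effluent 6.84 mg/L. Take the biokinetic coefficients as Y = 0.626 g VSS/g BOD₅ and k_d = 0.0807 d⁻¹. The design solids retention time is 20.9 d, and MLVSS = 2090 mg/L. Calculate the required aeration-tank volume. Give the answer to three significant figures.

Steady-state biomass mass balance: V·X·(1 + k_d·θ_c) = Y·Q·(S₀ − S)·θ_c, so V = 0.626 × 32500 × (306 − 6.84) × 20.9 / [2090 × (1 + 0.0807 × 20.9)] = 1.27×10^8 / 5615 = 22654 m³.

V ≈ 22700 m³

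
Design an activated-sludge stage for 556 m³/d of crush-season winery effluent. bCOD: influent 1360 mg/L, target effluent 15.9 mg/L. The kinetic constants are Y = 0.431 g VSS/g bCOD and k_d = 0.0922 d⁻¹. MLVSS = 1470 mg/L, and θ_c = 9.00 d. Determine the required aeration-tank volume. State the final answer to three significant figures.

V ≈ 1080 m³

Rearranging the biomass balance for a CMAS with decay, V = Y·Q·ΔS·θ_c / [X·(1+k_d θ_c)] = 0.431 × 556 × (1360 − 15.9) × 9.00 / [1470 × (1 + 0.0922 × 9.00)] = 2.9×10^6 / 2690 = 1078 m³.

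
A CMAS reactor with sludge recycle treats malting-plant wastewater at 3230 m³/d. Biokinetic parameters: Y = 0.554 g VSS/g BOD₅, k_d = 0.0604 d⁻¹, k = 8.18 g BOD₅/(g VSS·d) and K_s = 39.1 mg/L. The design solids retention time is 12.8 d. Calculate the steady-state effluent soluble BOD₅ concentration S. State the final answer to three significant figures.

For a completely mixed reactor with recycle the Lawrence–McCarty relation gives S = K_s·(1 + k_d·θ_c) / [θ_c·(Y·k − k_d) − 1] = 39.1 × (1 + 0.0604 × 12.8) / [12.8 × (0.554 × 8.18 − 0.0604) − 1] = 69.33 / 56.23 = 1.233 mg/L.

S ≈ 1.23 mg/L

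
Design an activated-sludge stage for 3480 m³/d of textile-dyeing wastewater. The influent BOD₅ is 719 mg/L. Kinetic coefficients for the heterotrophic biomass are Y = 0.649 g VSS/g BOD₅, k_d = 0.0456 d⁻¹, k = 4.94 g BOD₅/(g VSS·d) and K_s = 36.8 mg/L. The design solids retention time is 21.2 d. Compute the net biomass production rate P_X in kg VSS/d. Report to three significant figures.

Effluent substrate depends only on kinetics and SRT: S = K_s(1 + k_d θ_c) / [θ_c(Yk − k_d) − 1] = 36.8 × (1 + 0.0456 × 21.2) / [21.2 × (0.649 × 4.94 − 0.0456) − 1] = 72.38 / 66.00 = 1.097 mg/L.
The observed yield is Y_obs = Y/(1 + k_d·θ_c) = 0.649 / (1 + 0.0456 × 21.2) = 0.649 / 1.967 = 0.3300 g VSS per g BOD₅ removed.
Mass of BOD₅ removed per day: Q(S₀ − S) = 3480 × 717.9 g/m³ = 2498 kg/d.
So the net sludge growth is P_X = 0.3300 × 2498 = 824.4 kg VSS/d.

P_X ≈ 824 kg VSS/d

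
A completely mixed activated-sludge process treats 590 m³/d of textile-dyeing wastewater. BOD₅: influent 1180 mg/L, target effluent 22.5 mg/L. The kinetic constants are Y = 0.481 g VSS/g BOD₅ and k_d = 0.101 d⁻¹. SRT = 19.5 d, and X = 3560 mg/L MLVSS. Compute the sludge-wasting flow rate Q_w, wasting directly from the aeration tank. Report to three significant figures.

Q_w ≈ 31.1 m³/d

From the SRT design equation V = Y Q (S₀−S) θ_c / [X (1 + k_d θ_c)] = 0.481 × 590 × (1180 − 22.5) × 19.5 / [3560 × (1 + 0.101 × 19.5)] = 6.41×10^6 / 10571 = 605.9 m³.
Wasting from the aeration tank: Q_w = V / θ_c = 605.9 / 19.5 = 31.07 m³/d.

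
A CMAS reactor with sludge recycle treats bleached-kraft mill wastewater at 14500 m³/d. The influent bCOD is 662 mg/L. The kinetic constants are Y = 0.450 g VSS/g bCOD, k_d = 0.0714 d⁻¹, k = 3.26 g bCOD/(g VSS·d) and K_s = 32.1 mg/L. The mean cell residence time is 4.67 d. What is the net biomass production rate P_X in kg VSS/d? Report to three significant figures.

From the Monod/SRT balance for a CMAS, S = K_s·(1+k_d θ_c)/[θ_c·(Y k − k_d) − 1] = 32.1 × (1 + 0.0714 × 4.67) / [4.67 × (0.450 × 3.26 − 0.0714) − 1] = 42.80 / 5.517 = 7.758 mg/L.
Observed yield with endogenous decay: Y_obs = Y / (1 + k_d·θ_c) = 0.450 / (1 + 0.0714 × 4.67) = 0.450 / 1.333 = 0.3375 g VSS/g bCOD.
Mass of bCOD removed per day: Q(S₀ − S) = 14500 × 654.2 g/m³ = 9486 kg/d.
Biomass produced: P_X = Y_obs·Q·ΔS = 0.3375 × 9486 ≈ 3201 kg VSS/d.

P_X ≈ 3200 kg VSS/d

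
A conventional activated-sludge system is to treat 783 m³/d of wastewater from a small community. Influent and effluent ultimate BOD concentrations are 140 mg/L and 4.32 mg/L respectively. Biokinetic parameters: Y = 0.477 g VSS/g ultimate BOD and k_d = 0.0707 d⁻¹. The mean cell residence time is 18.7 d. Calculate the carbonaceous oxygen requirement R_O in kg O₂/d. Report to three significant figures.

R_O ≈ 75.2 kg O₂/d

The observed yield is Y_obs = Y/(1 + k_d·θ_c) = 0.477 / (1 + 0.0707 × 18.7) = 0.477 / 2.322 = 0.2054 g VSS per g ultimate BOD removed.
Mass of ultimate BOD removed per day: Q(S₀ − S) = 783 × 135.7 g/m³ = 106.2 kg/d.
Biomass synthesised: P_X = Y_obs × 106.2 = 21.82 kg VSS/d.
R_O = Q·ΔS − 1.42 P_X = 106.2 − 30.99 = 75.25 kg O₂/d.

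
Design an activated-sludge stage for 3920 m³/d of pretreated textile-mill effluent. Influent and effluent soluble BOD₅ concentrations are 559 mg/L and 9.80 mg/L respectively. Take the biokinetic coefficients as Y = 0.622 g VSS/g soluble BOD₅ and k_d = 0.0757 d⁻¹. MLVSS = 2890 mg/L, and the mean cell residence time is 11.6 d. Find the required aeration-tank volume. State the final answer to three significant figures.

From the SRT design equation V = Y Q (S₀−S) θ_c / [X (1 + k_d θ_c)] = 0.622 × 3920 × (559 − 9.80) × 11.6 / [2890 × (1 + 0.0757 × 11.6)] = 1.55×10^7 / 5428 = 2862 m³.

V ≈ 2860 m³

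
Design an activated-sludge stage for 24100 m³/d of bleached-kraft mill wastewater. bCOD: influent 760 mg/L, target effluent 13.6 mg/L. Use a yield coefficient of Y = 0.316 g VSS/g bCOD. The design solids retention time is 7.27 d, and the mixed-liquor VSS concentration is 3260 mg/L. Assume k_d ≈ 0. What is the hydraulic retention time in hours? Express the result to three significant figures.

τ ≈ 12.6 h

Biomass mass balance (decay neglected): V·X = Y·Q·(S₀ − S)·θ_c, so V = 0.316 × 24100 × (760 − 13.6) × 7.27 / 3260 = 12676 m³.
HRT = V/Q = 12676 m³ / 24100 m³·d⁻¹ = 0.5260 d × 24 = 12.62 h.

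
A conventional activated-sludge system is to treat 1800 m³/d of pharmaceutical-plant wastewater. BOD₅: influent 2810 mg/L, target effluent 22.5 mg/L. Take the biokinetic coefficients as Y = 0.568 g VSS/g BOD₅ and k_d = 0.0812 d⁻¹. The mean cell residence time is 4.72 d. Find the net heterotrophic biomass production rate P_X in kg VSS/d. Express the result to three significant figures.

P_X ≈ 2060 kg VSS/d

Correct the yield for decay: Y_obs = Y/(1 + k_d θ_c) = 0.568 / (1 + 0.0812 × 4.72) = 0.568 / 1.383 = 0.4106.
Q·(S₀ − S) = 1800 × (2810 − 22.5) × 10⁻³ = 5018 kg/d removed.
So the net sludge growth is P_X = 0.4106 × 5018 = 2060 kg VSS/d.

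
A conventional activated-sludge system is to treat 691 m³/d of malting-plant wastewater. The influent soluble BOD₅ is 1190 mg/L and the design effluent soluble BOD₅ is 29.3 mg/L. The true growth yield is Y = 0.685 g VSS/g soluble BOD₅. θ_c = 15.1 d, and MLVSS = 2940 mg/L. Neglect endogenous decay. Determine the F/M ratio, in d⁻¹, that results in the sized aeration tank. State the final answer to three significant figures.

Biomass mass balance (decay neglected): V·X = Y·Q·(S₀ − S)·θ_c, so V = 0.685 × 691 × (1190 − 29.3) × 15.1 / 2940 = 2822 m³.
F/M = Q·S₀ / (V·X) = 691 × 1190 / (2822 × 2940) = 0.09912 g soluble BOD₅·(g VSS·d)⁻¹.

F/M ≈ 0.0991 d⁻¹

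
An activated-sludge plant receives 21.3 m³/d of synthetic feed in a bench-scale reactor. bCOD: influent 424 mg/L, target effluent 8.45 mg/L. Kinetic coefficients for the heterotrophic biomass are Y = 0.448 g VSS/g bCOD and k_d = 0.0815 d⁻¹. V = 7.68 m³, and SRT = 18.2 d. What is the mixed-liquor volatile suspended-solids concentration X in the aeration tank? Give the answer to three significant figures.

X ≈ 3780 mg/L

X = Y·Q·ΔS·θ_c / [V·(1 + k_d θ_c)] = 0.448 × 21.3 × (424 − 8.45) × 18.2 / [7.68 × (1 + 0.0815 × 18.2)] = 3784 mg/L.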